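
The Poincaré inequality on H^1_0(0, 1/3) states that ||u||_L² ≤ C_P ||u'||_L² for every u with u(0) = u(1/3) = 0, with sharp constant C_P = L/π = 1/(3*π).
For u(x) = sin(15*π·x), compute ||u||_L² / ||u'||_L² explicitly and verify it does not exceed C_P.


||u||_L² / ||u'||_L² = 1/(15*π) < C_P = 1/(3*π).

u(x) = sin(15*π·x), so u'(x) = 15*π*cos(15*π*x).
Writing u(x) = A·sin(kπx/L) with A = 1 and k = 5, use ∫_0^L sin²(kπx/L) dx = L/2 and ∫_0^L cos²(kπx/L) dx = L/2.
u² = 1·sin²(15*π·x) and (u')² = 225*π^2·cos²(15*π·x), and each of sin², cos² integrates to L/2 = 1/6 over (0, 1/3).
∫_0^1/3 u² dx = 1/6, so ||u||_L² = sqrt(6)/6.
∫_0^1/3 (u')² dx = 75*π^2/2, so ||u'||_L² = 5*sqrt(6)*π/2.
Ratio ||u||_L² / ||u'||_L² = 1/(15*π).
Sharp Poincaré constant on H^1_0(0, 1/3) is C_P = L/π = 1/(3*π), achieved by sin(3*π·x).
This is the k = 5 harmonic; the ratio L/(kπ) is strictly less than C_P = L/π, consistent with the sharp inequality ||u||_L² ≤ C_P ||u'||_L².


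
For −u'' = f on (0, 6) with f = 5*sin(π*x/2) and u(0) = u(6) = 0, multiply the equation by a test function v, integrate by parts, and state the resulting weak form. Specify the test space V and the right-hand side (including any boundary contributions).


V = H^1_0(0, 6) (so v(0) = v(6) = 0); weak form: ∫_0^6 u'v' dx = ∫_0^6 (5*sin(π*x/2)) v dx for all v ∈ V.

Multiply both sides by a test function v and integrate from 0 to 6:
  ∫_0^6 −u''(x) v(x) dx = ∫_0^6 f(x) v(x) dx.
Integrate the LHS by parts once:
  ∫_0^6 −u'' v dx = −[u'(x) v(x)]_0^6 + ∫_0^6 u'(x) v'(x) dx.
Thus ∫_0^6 u'(x) v'(x) dx = ∫_0^6 f(x) v(x) dx + [u'(x) v(x)]_0^6.
Choose V so that boundary terms are either known or forced to vanish.
u is Dirichlet: u(0) = u(6) = 0. Let V = H^1_0(0, 6); then v(0) = v(6) = 0, and [u' v]_0^6 = 0.
Weak formulation: find u (satisfying any essential BC) such that ∫_0^6 u'(x) v'(x) dx = ∫_0^6 f v dx for all v ∈ V.
Substituting f(x) = 5*sin(π*x/2), the right-hand side is ∫_0^6 (5*sin(π*x/2)) v dx.


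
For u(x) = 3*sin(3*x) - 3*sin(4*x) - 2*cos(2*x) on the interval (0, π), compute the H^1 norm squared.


||u||_{H^1(0,π)}^2 = -72 + 263*π/2

u'(x) = 4*sin(2*x) + 9*cos(3*x) - 12*cos(4*x).
Expand u² and (u')² and integrate term by term on (0, π), using: for integers n ≥ 1, ∫_0^π sin²(nx) dx = ∫_0^π cos²(nx) dx = π/2; for n ≠ n', ∫_0^π sin(nx)sin(n'x) dx = ∫_0^π cos(nx)cos(n'x) dx = 0; and by product-to-sum, ∫_0^π sin(nx)cos(n'x) dx = ½∫_0^π [sin((n+n')x) + sin((n−n')x)] dx, which is 0 when n+n' is even and 2n/(n²−n'²) when n+n' is odd (it need not vanish on (0, π)).
  u² squared terms: (-3)²·∫sin(4x)² dx = 9·π/2 = 9*π/2;  (-2)²·∫cos(2x)² dx = 4·π/2 = 2*π;  (3)²·∫sin(3x)² dx = 9·π/2 = 9*π/2.
  u² cross terms: 2·(-3)·(-2)·∫sin(4x)·cos(2x) dx = 12·(0) = 0;  2·(-3)·(3)·∫sin(4x)·sin(3x) dx = -18·(0) = 0;  2·(-2)·(3)·∫cos(2x)·sin(3x) dx = -12·(6/5) = -72/5.
  So ∫_0^π u² dx = 9*π/2 + 2*π + 9*π/2 + 0 + 0 − 72/5 = -72/5 + 11*π.
  (u')² squared terms: (-12)²·∫cos(4x)² dx = 144·π/2 = 72*π;  (4)²·∫sin(2x)² dx = 16·π/2 = 8*π;  (9)²·∫cos(3x)² dx = 81·π/2 = 81*π/2.
  (u')² cross terms: 2·(-12)·(4)·∫cos(4x)·sin(2x) dx = -96·(0) = 0;  2·(-12)·(9)·∫cos(4x)·cos(3x) dx = -216·(0) = 0;  2·(4)·(9)·∫sin(2x)·cos(3x) dx = 72·(-4/5) = -288/5.
  So ∫_0^π (u')² dx = 72*π + 8*π + 81*π/2 + 0 + 0 − 288/5 = -288/5 + 241*π/2.
||u||_{H^1}^2 = (-72/5 + 11*π) + (-288/5 + 241*π/2) = -72 + 263*π/2.


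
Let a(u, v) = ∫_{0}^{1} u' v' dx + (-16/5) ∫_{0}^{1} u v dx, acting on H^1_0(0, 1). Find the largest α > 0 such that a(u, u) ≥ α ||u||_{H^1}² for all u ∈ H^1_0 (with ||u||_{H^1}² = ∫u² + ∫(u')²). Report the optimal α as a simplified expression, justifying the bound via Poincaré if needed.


α = (-16/5 + π^2)/(1 + π^2)

Coercivity of a(·,·) on H^1_0(0, 1) means a(u, u) ≥ α ||u||_{H^1}² for every u ∈ H^1_0.
The interval has length L = 1, and Poincaré/coercivity depend only on L. Here a(u, u) = ∫(u')² + (-16/5)·∫u².
Here c = -16/5 < 0 with |c| < (π/L)² = π^2, so coercivity still holds. The condition a(u,u) ≥ α||u||_{H^1}² reads (1−α)∫(u')² ≥ (α−c)∫u². Any admissible α is ≤ 1 (rapidly oscillating u have ∫u²/∫(u')² → 0), and α = 1 would force 0 ≥ (1−c)∫u², impossible since c < 1; so 1−α > 0. By the sharp Poincaré inequality on H^1_0 of an interval of length L, ∫(u')² ≥ (π/L)²∫u² with equality for the first sine mode sin(π(x−x₀)/L) (x₀ the left endpoint), so the inequality holds for all u iff (1−α)(π/L)² ≥ α − c, i.e. α ≤ ((π/L)² + c)/((π/L)² + 1) = (1 + c(L/π)²)/(1 + (L/π)²). (Direct route, valid since c ≤ 0: Poincaré gives c∫u² ≥ c(L/π)²∫(u')², so a(u,u) ≥ (1 + c(L/π)²)∫(u')², while ||u||_{H^1}² ≤ (1 + (L/π)²)∫(u')²; dividing yields the same α.) With (π/L)² = π^2 and c = -16/5, the largest admissible constant is α = ((π/L)² + c)/((π/L)² + 1).
Simplifying, α = (-16/5 + π^2)/(1 + π^2).


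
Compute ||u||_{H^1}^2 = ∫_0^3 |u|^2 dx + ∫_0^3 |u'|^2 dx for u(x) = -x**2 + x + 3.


||u||_{H^1}^2 = 381/10

The H^1 norm (squared) on an interval (0, L) is
  ||u||_{H^1}^2 = ∫_0^L u(x)^2 dx + ∫_0^L u'(x)^2 dx.
Compute u'(x) = 1 - 2*x.
Then u(x)^2 = x**4 - 2*x**3 - 5*x**2 + 6*x + 9 and u'(x)^2 = 4*x**2 - 4*x + 1.
Integrate each monomial from 0 to 3 using ∫_0^3 c·x^n dx = c·3^(n+1)/(n+1):
  ∫_0^3 u(x)^2 dx = ∫_0^3 (x^4 - 2*x^3 - 5*x^2 + 6*x + 9) dx. Term by term:
    ∫_0^3 x^4 dx = 243/5;  ∫_0^3 -2*x^3 dx = -81/2;  ∫_0^3 -5*x^2 dx = -45;
    ∫_0^3 6*x dx = 27;  ∫_0^3 9 dx = 27.
  Sum: 243/5 − 81/2 − 45 + 27 + 27 = 171/10.
  ∫_0^3 u'(x)^2 dx = ∫_0^3 (4*x^2 - 4*x + 1) dx. Term by term:
    ∫_0^3 4*x^2 dx = 36;  ∫_0^3 -4*x dx = -18;  ∫_0^3 1 dx = 3.
  Sum: 36 − 18 + 3 = 21.
Adding: ||u||_{H^1}^2 = 171/10 + 21 = 381/10.


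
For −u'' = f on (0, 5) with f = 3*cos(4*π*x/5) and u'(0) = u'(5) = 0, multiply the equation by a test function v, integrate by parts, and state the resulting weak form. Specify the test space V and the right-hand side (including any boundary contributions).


V = H^1(0, 5) (no boundary constraint on v; u is determined up to an additive constant); weak form: ∫_0^5 u'v' dx = ∫_0^5 (3*cos(4*π*x/5)) v dx for all v ∈ V.

Multiply both sides by a test function v and integrate from 0 to 5:
  ∫_0^5 −u''(x) v(x) dx = ∫_0^5 f(x) v(x) dx.
Integrate the LHS by parts once:
  ∫_0^5 −u'' v dx = −[u'(x) v(x)]_0^5 + ∫_0^5 u'(x) v'(x) dx.
Thus ∫_0^5 u'(x) v'(x) dx = ∫_0^5 f(x) v(x) dx + [u'(x) v(x)]_0^5.
Choose V so that boundary terms are either known or forced to vanish.
u has homogeneous Neumann: u'(0) = u'(5) = 0. So [u' v]_0^5 = 0·v(5) − 0·v(0) = 0 for any v; take V = H^1(0, 5).
Weak formulation: find u (satisfying any essential BC) such that ∫_0^5 u'(x) v'(x) dx = ∫_0^5 f v dx for all v ∈ V (homogeneous Neumann, so boundary terms vanish).
Substituting f(x) = 3*cos(4*π*x/5), the right-hand side is ∫_0^5 (3*cos(4*π*x/5)) v dx.
Compatibility check (pure Neumann): taking v ≡ 1 ∈ V gives 0 = ∫_0^5 f dx + (0) − (0), i.e. ∫_0^5 f dx must equal u'(0) − u'(5) = 0. Indeed ∫_0^5 (3*cos(4*π*x/5)) dx = 0, so the data are compatible. The solution is then unique only up to an additive constant (fix it e.g. by requiring ∫_0^5 u dx = 0).


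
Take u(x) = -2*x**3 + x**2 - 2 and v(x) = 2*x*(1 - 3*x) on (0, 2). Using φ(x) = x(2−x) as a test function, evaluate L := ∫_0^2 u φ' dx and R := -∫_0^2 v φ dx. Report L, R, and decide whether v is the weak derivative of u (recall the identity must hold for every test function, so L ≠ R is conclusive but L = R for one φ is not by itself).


LHS = 104/15, RHS = 104/15. Yes, v = u' weakly.

u(x) = -2*x**3 + x**2 - 2, classical derivative u'(x) = -6*x**2 + 2*x.
φ(x) = x(2−x), so φ'(x) = 2 - 2*x.
Note φ(0) = φ(2) = 0, so the boundary term u·φ vanishes.
LHS = ∫_0^2 u(x) φ'(x) dx = ∫_0^2 (4*x^4 - 6*x^3 + 2*x^2 + 4*x - 4) dx. Term by term:
  ∫_0^2 4*x^4 dx = 128/5;  ∫_0^2 -6*x^3 dx = -24;  ∫_0^2 2*x^2 dx = 16/3;
  ∫_0^2 4*x dx = 8;  ∫_0^2 -4 dx = -8.
Sum: 128/5 − 24 + 16/3 + 8 − 8 = 104/15.
So LHS = 104/15.
∫_0^2 v(x) φ(x) dx = ∫_0^2 (6*x^4 - 14*x^3 + 4*x^2) dx. Term by term:
  ∫_0^2 6*x^4 dx = 192/5;  ∫_0^2 -14*x^3 dx = -56;  ∫_0^2 4*x^2 dx = 32/3.
Sum: 192/5 − 56 + 32/3 = -104/15.
So RHS = -∫_0^2 v(x) φ(x) dx = 104/15.
LHS = RHS, so the identity holds for this test φ.
Moreover u is smooth here and v(x) = u'(x) = -6*x**2 + 2*x pointwise, so the identity holds for every test function. Hence v is the weak derivative of u.


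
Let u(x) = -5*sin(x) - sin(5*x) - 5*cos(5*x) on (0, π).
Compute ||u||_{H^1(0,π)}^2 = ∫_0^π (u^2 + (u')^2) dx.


||u||_{H^1(0,π)}^2 = 363*π

u'(x) = 25*sin(5*x) - 5*cos(x) - 5*cos(5*x).
Expand u² and (u')² and integrate term by term on (0, π), using: for integers n ≥ 1, ∫_0^π sin²(nx) dx = ∫_0^π cos²(nx) dx = π/2; for n ≠ n', ∫_0^π sin(nx)sin(n'x) dx = ∫_0^π cos(nx)cos(n'x) dx = 0; and by product-to-sum, ∫_0^π sin(nx)cos(n'x) dx = ½∫_0^π [sin((n+n')x) + sin((n−n')x)] dx, which is 0 when n+n' is even and 2n/(n²−n'²) when n+n' is odd (it need not vanish on (0, π)).
  u² squared terms: (-1)²·∫sin(5x)² dx = 1·π/2 = π/2;  (-5)²·∫cos(5x)² dx = 25·π/2 = 25*π/2;  (-5)²·∫sin(x)² dx = 25·π/2 = 25*π/2.
  u² cross terms: 2·(-1)·(-5)·∫sin(5x)·cos(5x) dx = 10·(0) = 0;  2·(-1)·(-5)·∫sin(5x)·sin(x) dx = 10·(0) = 0;  2·(-5)·(-5)·∫cos(5x)·sin(x) dx = 50·(0) = 0.
  So ∫_0^π u² dx = π/2 + 25*π/2 + 25*π/2 + 0 + 0 + 0 = 51*π/2.
  (u')² squared terms: (-5)²·∫cos(x)² dx = 25·π/2 = 25*π/2;  (-5)²·∫cos(5x)² dx = 25·π/2 = 25*π/2;  (25)²·∫sin(5x)² dx = 625·π/2 = 625*π/2.
  (u')² cross terms: 2·(-5)·(-5)·∫cos(x)·cos(5x) dx = 50·(0) = 0;  2·(-5)·(25)·∫cos(x)·sin(5x) dx = -250·(0) = 0;  2·(-5)·(25)·∫cos(5x)·sin(5x) dx = -250·(0) = 0.
  So ∫_0^π (u')² dx = 25*π/2 + 25*π/2 + 625*π/2 + 0 + 0 + 0 = 675*π/2.
||u||_{H^1}^2 = (51*π/2) + (675*π/2) = 363*π.


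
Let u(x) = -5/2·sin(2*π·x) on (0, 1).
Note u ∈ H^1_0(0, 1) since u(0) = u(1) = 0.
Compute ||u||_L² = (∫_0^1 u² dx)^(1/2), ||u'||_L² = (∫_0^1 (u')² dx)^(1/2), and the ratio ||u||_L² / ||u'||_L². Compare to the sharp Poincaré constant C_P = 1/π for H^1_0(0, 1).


||u||_L² / ||u'||_L² = 1/(2*π) < C_P = 1/π.

u(x) = -5/2·sin(2*π·x), so u'(x) = -5*π*cos(2*π*x).
Writing u(x) = A·sin(kπx/L) with A = -5/2 and k = 2, use ∫_0^L sin²(kπx/L) dx = L/2 and ∫_0^L cos²(kπx/L) dx = L/2.
u² = 25/4·sin²(2*π·x) and (u')² = 25*π^2·cos²(2*π·x), and each of sin², cos² integrates to L/2 = 1/2 over (0, 1).
∫_0^1 u² dx = 25/8, so ||u||_L² = 5*sqrt(2)/4.
∫_0^1 (u')² dx = 25*π^2/2, so ||u'||_L² = 5*sqrt(2)*π/2.
Ratio ||u||_L² / ||u'||_L² = 1/(2*π).
Sharp Poincaré constant on H^1_0(0, 1) is C_P = L/π = 1/π, achieved by sin(π·x).
This is the k = 2 harmonic; the ratio L/(kπ) is strictly less than C_P = L/π, consistent with the sharp inequality ||u||_L² ≤ C_P ||u'||_L².


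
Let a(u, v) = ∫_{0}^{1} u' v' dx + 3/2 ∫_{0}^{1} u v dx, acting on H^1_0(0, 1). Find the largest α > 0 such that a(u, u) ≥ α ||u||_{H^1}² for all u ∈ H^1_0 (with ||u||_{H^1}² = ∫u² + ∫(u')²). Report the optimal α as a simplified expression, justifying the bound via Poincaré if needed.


α = 1

Coercivity of a(·,·) on H^1_0(0, 1) means a(u, u) ≥ α ||u||_{H^1}² for every u ∈ H^1_0.
The interval has length L = 1, and Poincaré/coercivity depend only on L. Here a(u, u) = ∫(u')² + (3/2)·∫u².
Here c = 3/2 ≥ 1, so a(u,u) = ∫(u')² + c∫u² ≥ ∫(u')² + ∫u² = ||u||_{H^1}², i.e. α = 1 works. No larger α is possible: a(u,u) ≥ α||u||_{H^1}² means (1−α)∫(u')² ≥ (α−c)∫u², and for the modes u_n = sin(nπ(x−x₀)/L) (x₀ the left endpoint) one has ∫u_n²/∫(u_n')² = (L/(nπ))² → 0, so a(u_n,u_n)/||u_n||_{H^1}² → 1. Hence the optimal constant is α = 1.
Therefore α = 1.


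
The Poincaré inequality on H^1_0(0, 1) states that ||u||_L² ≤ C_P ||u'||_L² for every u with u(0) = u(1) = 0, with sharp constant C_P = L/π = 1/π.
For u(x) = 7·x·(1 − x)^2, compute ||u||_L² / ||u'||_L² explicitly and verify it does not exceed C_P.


||u||_L² / ||u'||_L² = sqrt(14)/14 < C_P = 1/π.

u(x) = 7·x·(1 − x)^2, so u'(x) = 7*(x - 1)*(3*x - 1).
u(x) = 7·x·(1 − x)^2 vanishes at x = 0 and x = 1, so u ∈ H^1_0(0, 1). Differentiate via the product rule and integrate the resulting polynomials term by term.
  ∫_0^1 u² dx = ∫_0^1 (49*x^6 - 196*x^5 + 294*x^4 - 196*x^3 + 49*x^2) dx. Term by term:
    ∫_0^1 49*x^6 dx = 7;  ∫_0^1 -196*x^5 dx = -98/3;  ∫_0^1 294*x^4 dx = 294/5;
    ∫_0^1 -196*x^3 dx = -49;  ∫_0^1 49*x^2 dx = 49/3.
  Sum: 7 − 98/3 + 294/5 − 49 + 49/3 = 7/15.
  ∫_0^1 (u')² dx = ∫_0^1 (441*x^4 - 1176*x^3 + 1078*x^2 - 392*x + 49) dx. Term by term:
    ∫_0^1 441*x^4 dx = 441/5;  ∫_0^1 -1176*x^3 dx = -294;  ∫_0^1 1078*x^2 dx = 1078/3;
    ∫_0^1 -392*x dx = -196;  ∫_0^1 49 dx = 49.
  Sum: 441/5 − 294 + 1078/3 − 196 + 49 = 98/15.
∫_0^1 u² dx = 7/15, so ||u||_L² = sqrt(105)/15.
∫_0^1 (u')² dx = 98/15, so ||u'||_L² = 7*sqrt(30)/15.
Ratio ||u||_L² / ||u'||_L² = sqrt(14)/14.
Sharp Poincaré constant on H^1_0(0, 1) is C_P = L/π = 1/π, achieved by sin(π·x).
A polynomial bump cannot attain the sharp Poincaré constant (only the first sine eigenfunction does), so the ratio is strictly less than C_P, consistent with ||u||_L² ≤ C_P ||u'||_L².


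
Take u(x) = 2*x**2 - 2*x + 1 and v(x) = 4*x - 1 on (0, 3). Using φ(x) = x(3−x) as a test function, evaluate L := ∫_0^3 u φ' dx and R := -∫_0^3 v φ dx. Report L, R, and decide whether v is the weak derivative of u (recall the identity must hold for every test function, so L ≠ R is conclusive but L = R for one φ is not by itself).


LHS = -18, RHS = -45/2. No, v is not the weak derivative of u.

u(x) = 2*x**2 - 2*x + 1, classical derivative u'(x) = 4*x - 2.
φ(x) = x(3−x), so φ'(x) = 3 - 2*x.
Note φ(0) = φ(3) = 0, so the boundary term u·φ vanishes.
LHS = ∫_0^3 u(x) φ'(x) dx = ∫_0^3 (-4*x^3 + 10*x^2 - 8*x + 3) dx. Term by term:
  ∫_0^3 -4*x^3 dx = -81;  ∫_0^3 10*x^2 dx = 90;  ∫_0^3 -8*x dx = -36;
  ∫_0^3 3 dx = 9.
Sum: -81 + 90 − 36 + 9 = -18.
So LHS = -18.
∫_0^3 v(x) φ(x) dx = ∫_0^3 (-4*x^3 + 13*x^2 - 3*x) dx. Term by term:
  ∫_0^3 -4*x^3 dx = -81;  ∫_0^3 13*x^2 dx = 117;  ∫_0^3 -3*x dx = -27/2.
Sum: -81 + 117 − 27/2 = 45/2.
So RHS = -∫_0^3 v(x) φ(x) dx = -45/2.
LHS − RHS = 9/2 ≠ 0, so the identity fails.
(For a valid weak derivative the identity must hold for EVERY test function, in particular this one. The failure shows v is NOT the weak derivative of u.)
Correct weak derivative would be u'(x) = 4*x - 2.


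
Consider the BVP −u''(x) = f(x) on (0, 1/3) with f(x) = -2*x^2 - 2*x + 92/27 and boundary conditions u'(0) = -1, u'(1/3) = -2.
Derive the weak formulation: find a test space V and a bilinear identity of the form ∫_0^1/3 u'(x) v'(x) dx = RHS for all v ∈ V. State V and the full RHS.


V = H^1(0, 1/3) (v unrestricted at boundary; u is determined up to an additive constant); weak form: ∫_0^1/3 u'v' dx = ∫_0^1/3 (-2*x^2 - 2*x + 92/27) v dx − 2·v(1/3) + v(0) for all v ∈ V.

Multiply both sides by a test function v and integrate from 0 to 1/3:
  ∫_0^1/3 −u''(x) v(x) dx = ∫_0^1/3 f(x) v(x) dx.
Integrate the LHS by parts once:
  ∫_0^1/3 −u'' v dx = −[u'(x) v(x)]_0^1/3 + ∫_0^1/3 u'(x) v'(x) dx.
Thus ∫_0^1/3 u'(x) v'(x) dx = ∫_0^1/3 f(x) v(x) dx + [u'(x) v(x)]_0^1/3.
Choose V so that boundary terms are either known or forced to vanish.
u has inhomogeneous Neumann u'(0) = -1, u'(1/3) = -2. [u' v]_0^1/3 = (-2)·v(1/3) − (-1)·v(0) = − 2·v(1/3) + v(0). Take V = H^1(0, 1/3); boundary term becomes part of RHS.
Weak formulation: find u (satisfying any essential BC) such that ∫_0^1/3 u'(x) v'(x) dx = ∫_0^1/3 f v dx − 2·v(1/3) + v(0) for all v ∈ V (Neumann data are natural BCs: they enter the RHS as boundary terms).
Substituting f(x) = -2*x^2 - 2*x + 92/27, the right-hand side is ∫_0^1/3 (-2*x^2 - 2*x + 92/27) v dx − 2·v(1/3) + v(0).
Compatibility check (pure Neumann): taking v ≡ 1 ∈ V gives 0 = ∫_0^1/3 f dx + (-2) − (-1), i.e. ∫_0^1/3 f dx must equal u'(0) − u'(1/3) = 1. Indeed ∫_0^1/3 (-2*x^2 - 2*x + 92/27) dx = 1, so the data are compatible. The solution is then unique only up to an additive constant (fix it e.g. by requiring ∫_0^1/3 u dx = 0).


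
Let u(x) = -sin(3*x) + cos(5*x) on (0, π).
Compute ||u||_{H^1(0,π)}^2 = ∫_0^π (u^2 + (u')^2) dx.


||u||_{H^1(0,π)}^2 = 18*π

u'(x) = -5*sin(5*x) - 3*cos(3*x).
Expand u² and (u')² and integrate term by term on (0, π), using: for integers n ≥ 1, ∫_0^π sin²(nx) dx = ∫_0^π cos²(nx) dx = π/2; for n ≠ n', ∫_0^π sin(nx)sin(n'x) dx = ∫_0^π cos(nx)cos(n'x) dx = 0; and by product-to-sum, ∫_0^π sin(nx)cos(n'x) dx = ½∫_0^π [sin((n+n')x) + sin((n−n')x)] dx, which is 0 when n+n' is even and 2n/(n²−n'²) when n+n' is odd (it need not vanish on (0, π)).
  u² squared terms: (-1)²·∫sin(3x)² dx = 1·π/2 = π/2;  (1)²·∫cos(5x)² dx = 1·π/2 = π/2.
  u² cross terms: 2·(-1)·(1)·∫sin(3x)·cos(5x) dx = -2·(0) = 0.
  So ∫_0^π u² dx = π/2 + π/2 + 0 = π.
  (u')² squared terms: (-5)²·∫sin(5x)² dx = 25·π/2 = 25*π/2;  (-3)²·∫cos(3x)² dx = 9·π/2 = 9*π/2.
  (u')² cross terms: 2·(-5)·(-3)·∫sin(5x)·cos(3x) dx = 30·(0) = 0.
  So ∫_0^π (u')² dx = 25*π/2 + 9*π/2 + 0 = 17*π.
||u||_{H^1}^2 = (π) + (17*π) = 18*π.


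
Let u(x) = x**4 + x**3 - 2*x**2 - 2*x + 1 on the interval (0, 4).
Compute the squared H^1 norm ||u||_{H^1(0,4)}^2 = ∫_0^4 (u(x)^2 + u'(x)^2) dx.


||u||_{H^1}^2 = 25465148/315

The H^1 norm (squared) on an interval (0, L) is
  ||u||_{H^1}^2 = ∫_0^L u(x)^2 dx + ∫_0^L u'(x)^2 dx.
Compute u'(x) = 4*x**3 + 3*x**2 - 4*x - 2.
Then u(x)^2 = x**8 + 2*x**7 - 3*x**6 - 8*x**5 + 2*x**4 + 10*x**3 - 4*x + 1 and u'(x)^2 = 16*x**6 + 24*x**5 - 23*x**4 - 40*x**3 + 4*x**2 + 16*x + 4.
Integrate each monomial from 0 to 4 using ∫_0^4 c·x^n dx = c·4^(n+1)/(n+1):
  ∫_0^4 u(x)^2 dx = ∫_0^4 (x^8 + 2*x^7 - 3*x^6 - 8*x^5 + 2*x^4 + 10*x^3 - 4*x + 1) dx. Term by term:
    ∫_0^4 x^8 dx = 262144/9;  ∫_0^4 2*x^7 dx = 16384;  ∫_0^4 -3*x^6 dx = -49152/7;
    ∫_0^4 -8*x^5 dx = -16384/3;  ∫_0^4 2*x^4 dx = 2048/5;  ∫_0^4 10*x^3 dx = 640;
    ∫_0^4 -4*x dx = -32;  ∫_0^4 1 dx = 4.
  Sum: 262144/9 + 16384 − 49152/7 − 16384/3 + 2048/5 + 640 − 32 + 4 = 10725644/315.
  ∫_0^4 u'(x)^2 dx = ∫_0^4 (16*x^6 + 24*x^5 - 23*x^4 - 40*x^3 + 4*x^2 + 16*x + 4) dx. Term by term:
    ∫_0^4 16*x^6 dx = 262144/7;  ∫_0^4 24*x^5 dx = 16384;  ∫_0^4 -23*x^4 dx = -23552/5;
    ∫_0^4 -40*x^3 dx = -2560;  ∫_0^4 4*x^2 dx = 256/3;  ∫_0^4 16*x dx = 128;
    ∫_0^4 4 dx = 16.
  Sum: 262144/7 + 16384 − 23552/5 − 2560 + 256/3 + 128 + 16 = 4913168/105.
Adding: ||u||_{H^1}^2 = 10725644/315 + 4913168/105 = 25465148/315.


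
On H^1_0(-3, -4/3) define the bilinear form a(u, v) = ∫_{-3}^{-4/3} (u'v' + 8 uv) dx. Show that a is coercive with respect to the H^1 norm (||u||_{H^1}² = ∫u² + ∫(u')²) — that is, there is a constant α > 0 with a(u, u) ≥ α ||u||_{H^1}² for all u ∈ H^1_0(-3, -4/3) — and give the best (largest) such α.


α = 1

Coercivity of a(·,·) on H^1_0(-3, -4/3) means a(u, u) ≥ α ||u||_{H^1}² for every u ∈ H^1_0.
The interval has length L = 5/3, and Poincaré/coercivity depend only on L. Here a(u, u) = ∫(u')² + (8)·∫u².
Here c = 8 ≥ 1, so a(u,u) = ∫(u')² + c∫u² ≥ ∫(u')² + ∫u² = ||u||_{H^1}², i.e. α = 1 works. No larger α is possible: a(u,u) ≥ α||u||_{H^1}² means (1−α)∫(u')² ≥ (α−c)∫u², and for the modes u_n = sin(nπ(x−x₀)/L) (x₀ the left endpoint) one has ∫u_n²/∫(u_n')² = (L/(nπ))² → 0, so a(u_n,u_n)/||u_n||_{H^1}² → 1. Hence the optimal constant is α = 1.
Therefore α = 1.


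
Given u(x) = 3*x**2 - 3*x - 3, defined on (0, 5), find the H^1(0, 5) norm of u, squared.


||u||_{H^1}^2 = 7605/2

The H^1 norm (squared) on an interval (0, L) is
  ||u||_{H^1}^2 = ∫_0^L u(x)^2 dx + ∫_0^L u'(x)^2 dx.
Compute u'(x) = 6*x - 3.
Then u(x)^2 = 9*x**4 - 18*x**3 - 9*x**2 + 18*x + 9 and u'(x)^2 = 36*x**2 - 36*x + 9.
Integrate each monomial from 0 to 5 using ∫_0^5 c·x^n dx = c·5^(n+1)/(n+1):
  ∫_0^5 u(x)^2 dx = ∫_0^5 (9*x^4 - 18*x^3 - 9*x^2 + 18*x + 9) dx. Term by term:
    ∫_0^5 9*x^4 dx = 5625;  ∫_0^5 -18*x^3 dx = -5625/2;  ∫_0^5 -9*x^2 dx = -375;
    ∫_0^5 18*x dx = 225;  ∫_0^5 9 dx = 45.
  Sum: 5625 − 5625/2 − 375 + 225 + 45 = 5415/2.
  ∫_0^5 u'(x)^2 dx = ∫_0^5 (36*x^2 - 36*x + 9) dx. Term by term:
    ∫_0^5 36*x^2 dx = 1500;  ∫_0^5 -36*x dx = -450;  ∫_0^5 9 dx = 45.
  Sum: 1500 − 450 + 45 = 1095.
Adding: ||u||_{H^1}^2 = 5415/2 + 1095 = 7605/2.


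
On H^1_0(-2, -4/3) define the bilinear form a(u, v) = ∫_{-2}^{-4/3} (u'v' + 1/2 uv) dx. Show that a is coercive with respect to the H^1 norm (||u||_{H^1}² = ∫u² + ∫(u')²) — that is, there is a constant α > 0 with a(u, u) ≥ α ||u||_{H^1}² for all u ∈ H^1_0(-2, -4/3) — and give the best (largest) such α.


α = (2 + 9*π^2)/(4 + 9*π^2)

Coercivity of a(·,·) on H^1_0(-2, -4/3) means a(u, u) ≥ α ||u||_{H^1}² for every u ∈ H^1_0.
The interval has length L = 2/3, and Poincaré/coercivity depend only on L. Here a(u, u) = ∫(u')² + (1/2)·∫u².
Here 0 < c = 1/2 < 1. The condition a(u,u) ≥ α||u||_{H^1}² reads (1−α)∫(u')² ≥ (α−c)∫u². Any admissible α is ≤ 1 (rapidly oscillating u have ∫u²/∫(u')² → 0), and α = 1 would force 0 ≥ (1−c)∫u², impossible since c < 1; so 1−α > 0. By the sharp Poincaré inequality on H^1_0 of an interval of length L, ∫(u')² ≥ (π/L)²∫u² with equality for the first sine mode sin(π(x−x₀)/L) (x₀ the left endpoint), so the inequality holds for all u iff (1−α)(π/L)² ≥ α − c, i.e. α ≤ ((π/L)² + c)/((π/L)² + 1) = (1 + c(L/π)²)/(1 + (L/π)²). With (π/L)² = 9*π^2/4 and c = 1/2, the largest admissible constant is α = ((π/L)² + c)/((π/L)² + 1).
Simplifying, α = (2 + 9*π^2)/(4 + 9*π^2).


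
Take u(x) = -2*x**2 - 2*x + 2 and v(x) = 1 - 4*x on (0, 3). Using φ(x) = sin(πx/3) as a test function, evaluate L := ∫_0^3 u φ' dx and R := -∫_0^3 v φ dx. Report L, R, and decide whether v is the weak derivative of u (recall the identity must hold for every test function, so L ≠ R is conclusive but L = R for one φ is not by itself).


LHS = 48/π, RHS = 30/π. No, v is not the weak derivative of u.

u(x) = -2*x**2 - 2*x + 2, classical derivative u'(x) = -4*x - 2.
φ(x) = sin(πx/3), so φ'(x) = π*cos(π*x/3)/3.
Note φ(0) = φ(3) = 0, so the boundary term u·φ vanishes.
LHS = ∫_0^3 u(x) φ'(x) dx = ∫_0^3 (-2*π*x^2*cos(π*x/3)/3 - 2*π*x*cos(π*x/3)/3 + 2*π*cos(π*x/3)/3) dx. Term by term:
  ∫_0^3 2*π*cos(π*x/3)/3 dx = 0;  ∫_0^3 -2*π*x*cos(π*x/3)/3 dx = 12/π;  ∫_0^3 -2*π*x^2*cos(π*x/3)/3 dx = 36/π.
Sum: 0 + 12/π + 36/π = 48/π.
So LHS = 48/π.
∫_0^3 v(x) φ(x) dx = ∫_0^3 (-4*x*sin(π*x/3) + sin(π*x/3)) dx. Term by term:
  ∫_0^3 -4*x*sin(π*x/3) dx = -36/π;  ∫_0^3 sin(π*x/3) dx = 6/π.
Sum: -36/π + 6/π = -30/π.
So RHS = -∫_0^3 v(x) φ(x) dx = 30/π.
LHS − RHS = 18/π ≠ 0, so the identity fails.
(For a valid weak derivative the identity must hold for EVERY test function, in particular this one. The failure shows v is NOT the weak derivative of u.)
Correct weak derivative would be u'(x) = -4*x - 2.


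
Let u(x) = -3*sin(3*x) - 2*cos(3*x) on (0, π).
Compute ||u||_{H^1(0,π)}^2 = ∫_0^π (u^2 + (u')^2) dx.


||u||_{H^1(0,π)}^2 = 65*π

u'(x) = 6*sin(3*x) - 9*cos(3*x).
Expand u² and (u')² and integrate term by term on (0, π), using: for integers n ≥ 1, ∫_0^π sin²(nx) dx = ∫_0^π cos²(nx) dx = π/2; for n ≠ n', ∫_0^π sin(nx)sin(n'x) dx = ∫_0^π cos(nx)cos(n'x) dx = 0; and by product-to-sum, ∫_0^π sin(nx)cos(n'x) dx = ½∫_0^π [sin((n+n')x) + sin((n−n')x)] dx, which is 0 when n+n' is even and 2n/(n²−n'²) when n+n' is odd (it need not vanish on (0, π)).
  u² squared terms: (-3)²·∫sin(3x)² dx = 9·π/2 = 9*π/2;  (-2)²·∫cos(3x)² dx = 4·π/2 = 2*π.
  u² cross terms: 2·(-3)·(-2)·∫sin(3x)·cos(3x) dx = 12·(0) = 0.
  So ∫_0^π u² dx = 9*π/2 + 2*π + 0 = 13*π/2.
  (u')² squared terms: (-9)²·∫cos(3x)² dx = 81·π/2 = 81*π/2;  (6)²·∫sin(3x)² dx = 36·π/2 = 18*π.
  (u')² cross terms: 2·(-9)·(6)·∫cos(3x)·sin(3x) dx = -108·(0) = 0.
  So ∫_0^π (u')² dx = 81*π/2 + 18*π + 0 = 117*π/2.
||u||_{H^1}^2 = (13*π/2) + (117*π/2) = 65*π.


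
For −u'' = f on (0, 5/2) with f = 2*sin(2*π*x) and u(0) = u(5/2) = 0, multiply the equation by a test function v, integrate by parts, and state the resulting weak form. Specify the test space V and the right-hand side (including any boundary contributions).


V = H^1_0(0, 5/2) (so v(0) = v(5/2) = 0); weak form: ∫_0^5/2 u'v' dx = ∫_0^5/2 (2*sin(2*π*x)) v dx for all v ∈ V.

Multiply both sides by a test function v and integrate from 0 to 5/2:
  ∫_0^5/2 −u''(x) v(x) dx = ∫_0^5/2 f(x) v(x) dx.
Integrate the LHS by parts once:
  ∫_0^5/2 −u'' v dx = −[u'(x) v(x)]_0^5/2 + ∫_0^5/2 u'(x) v'(x) dx.
Thus ∫_0^5/2 u'(x) v'(x) dx = ∫_0^5/2 f(x) v(x) dx + [u'(x) v(x)]_0^5/2.
Choose V so that boundary terms are either known or forced to vanish.
u is Dirichlet: u(0) = u(5/2) = 0. Let V = H^1_0(0, 5/2); then v(0) = v(5/2) = 0, and [u' v]_0^5/2 = 0.
Weak formulation: find u (satisfying any essential BC) such that ∫_0^5/2 u'(x) v'(x) dx = ∫_0^5/2 f v dx for all v ∈ V.
Substituting f(x) = 2*sin(2*π*x), the right-hand side is ∫_0^5/2 (2*sin(2*π*x)) v dx.


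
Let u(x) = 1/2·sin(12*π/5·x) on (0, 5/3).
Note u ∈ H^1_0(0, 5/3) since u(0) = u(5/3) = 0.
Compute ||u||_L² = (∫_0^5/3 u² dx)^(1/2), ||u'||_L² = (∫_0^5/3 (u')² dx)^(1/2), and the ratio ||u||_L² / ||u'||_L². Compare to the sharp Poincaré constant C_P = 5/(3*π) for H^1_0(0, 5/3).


||u||_L² / ||u'||_L² = 5/(12*π) < C_P = 5/(3*π).

u(x) = 1/2·sin(12*π/5·x), so u'(x) = 6*π*cos(12*π*x/5)/5.
Writing u(x) = A·sin(kπx/L) with A = 1/2 and k = 4, use ∫_0^L sin²(kπx/L) dx = L/2 and ∫_0^L cos²(kπx/L) dx = L/2.
u² = 1/4·sin²(12*π/5·x) and (u')² = 36*π^2/25·cos²(12*π/5·x), and each of sin², cos² integrates to L/2 = 5/6 over (0, 5/3).
∫_0^5/3 u² dx = 5/24, so ||u||_L² = sqrt(30)/12.
∫_0^5/3 (u')² dx = 6*π^2/5, so ||u'||_L² = sqrt(30)*π/5.
Ratio ||u||_L² / ||u'||_L² = 5/(12*π).
Sharp Poincaré constant on H^1_0(0, 5/3) is C_P = L/π = 5/(3*π), achieved by sin(3*π/5·x).
This is the k = 4 harmonic; the ratio L/(kπ) is strictly less than C_P = L/π, consistent with the sharp inequality ||u||_L² ≤ C_P ||u'||_L².


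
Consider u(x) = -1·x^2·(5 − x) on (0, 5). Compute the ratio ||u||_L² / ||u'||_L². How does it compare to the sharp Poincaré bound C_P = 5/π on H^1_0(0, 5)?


||u||_L² / ||u'||_L² = 5*sqrt(14)/14 < C_P = 5/π.

u(x) = -1·x^2·(5 − x), so u'(x) = x*(3*x - 10).
u(x) = -1·x^2·(5 − x) vanishes at x = 0 and x = 5, so u ∈ H^1_0(0, 5). Differentiate via the product rule and integrate the resulting polynomials term by term.
  ∫_0^5 u² dx = ∫_0^5 (x^6 - 10*x^5 + 25*x^4) dx. Term by term:
    ∫_0^5 x^6 dx = 78125/7;  ∫_0^5 -10*x^5 dx = -78125/3;  ∫_0^5 25*x^4 dx = 15625.
  Sum: 78125/7 − 78125/3 + 15625 = 15625/21.
  ∫_0^5 (u')² dx = ∫_0^5 (9*x^4 - 60*x^3 + 100*x^2) dx. Term by term:
    ∫_0^5 9*x^4 dx = 5625;  ∫_0^5 -60*x^3 dx = -9375;  ∫_0^5 100*x^2 dx = 12500/3.
  Sum: 5625 − 9375 + 12500/3 = 1250/3.
∫_0^5 u² dx = 15625/21, so ||u||_L² = 125*sqrt(21)/21.
∫_0^5 (u')² dx = 1250/3, so ||u'||_L² = 25*sqrt(6)/3.
Ratio ||u||_L² / ||u'||_L² = 5*sqrt(14)/14.
Sharp Poincaré constant on H^1_0(0, 5) is C_P = L/π = 5/π, achieved by sin(π/5·x).
A polynomial bump cannot attain the sharp Poincaré constant (only the first sine eigenfunction does), so the ratio is strictly less than C_P, consistent with ||u||_L² ≤ C_P ||u'||_L².


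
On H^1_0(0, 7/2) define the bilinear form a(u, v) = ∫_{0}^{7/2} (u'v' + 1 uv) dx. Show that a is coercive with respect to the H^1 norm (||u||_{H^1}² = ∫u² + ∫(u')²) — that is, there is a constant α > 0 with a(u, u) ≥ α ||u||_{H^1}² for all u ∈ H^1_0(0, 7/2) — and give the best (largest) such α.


α = 1

Coercivity of a(·,·) on H^1_0(0, 7/2) means a(u, u) ≥ α ||u||_{H^1}² for every u ∈ H^1_0.
The interval has length L = 7/2, and Poincaré/coercivity depend only on L. Here a(u, u) = ∫(u')² + (1)·∫u².
Here c = 1 ≥ 1, so a(u,u) = ∫(u')² + c∫u² ≥ ∫(u')² + ∫u² = ||u||_{H^1}², i.e. α = 1 works. No larger α is possible: a(u,u) ≥ α||u||_{H^1}² means (1−α)∫(u')² ≥ (α−c)∫u², and for the modes u_n = sin(nπ(x−x₀)/L) (x₀ the left endpoint) one has ∫u_n²/∫(u_n')² = (L/(nπ))² → 0, so a(u_n,u_n)/||u_n||_{H^1}² → 1. Hence the optimal constant is α = 1.
Therefore α = 1.


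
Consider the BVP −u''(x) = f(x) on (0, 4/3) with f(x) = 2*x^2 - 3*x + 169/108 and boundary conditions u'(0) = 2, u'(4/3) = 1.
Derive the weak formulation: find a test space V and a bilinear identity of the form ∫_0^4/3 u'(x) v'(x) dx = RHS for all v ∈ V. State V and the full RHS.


V = H^1(0, 4/3) (v unrestricted at boundary; u is determined up to an additive constant); weak form: ∫_0^4/3 u'v' dx = ∫_0^4/3 (2*x^2 - 3*x + 169/108) v dx + v(4/3) − 2·v(0) for all v ∈ V.

Multiply both sides by a test function v and integrate from 0 to 4/3:
  ∫_0^4/3 −u''(x) v(x) dx = ∫_0^4/3 f(x) v(x) dx.
Integrate the LHS by parts once:
  ∫_0^4/3 −u'' v dx = −[u'(x) v(x)]_0^4/3 + ∫_0^4/3 u'(x) v'(x) dx.
Thus ∫_0^4/3 u'(x) v'(x) dx = ∫_0^4/3 f(x) v(x) dx + [u'(x) v(x)]_0^4/3.
Choose V so that boundary terms are either known or forced to vanish.
u has inhomogeneous Neumann u'(0) = 2, u'(4/3) = 1. [u' v]_0^4/3 = (1)·v(4/3) − (2)·v(0) = v(4/3) − 2·v(0). Take V = H^1(0, 4/3); boundary term becomes part of RHS.
Weak formulation: find u (satisfying any essential BC) such that ∫_0^4/3 u'(x) v'(x) dx = ∫_0^4/3 f v dx + v(4/3) − 2·v(0) for all v ∈ V (Neumann data are natural BCs: they enter the RHS as boundary terms).
Substituting f(x) = 2*x^2 - 3*x + 169/108, the right-hand side is ∫_0^4/3 (2*x^2 - 3*x + 169/108) v dx + v(4/3) − 2·v(0).
Compatibility check (pure Neumann): taking v ≡ 1 ∈ V gives 0 = ∫_0^4/3 f dx + (1) − (2), i.e. ∫_0^4/3 f dx must equal u'(0) − u'(4/3) = 1. Indeed ∫_0^4/3 (2*x^2 - 3*x + 169/108) dx = 1, so the data are compatible. The solution is then unique only up to an additive constant (fix it e.g. by requiring ∫_0^4/3 u dx = 0).


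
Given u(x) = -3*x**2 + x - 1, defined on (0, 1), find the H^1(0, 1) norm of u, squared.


||u||_{H^1}^2 = 289/30

The H^1 norm (squared) on an interval (0, L) is
  ||u||_{H^1}^2 = ∫_0^L u(x)^2 dx + ∫_0^L u'(x)^2 dx.
Compute u'(x) = 1 - 6*x.
Then u(x)^2 = 9*x**4 - 6*x**3 + 7*x**2 - 2*x + 1 and u'(x)^2 = 36*x**2 - 12*x + 1.
Integrate each monomial from 0 to 1 using ∫_0^1 c·x^n dx = c·1^(n+1)/(n+1):
  ∫_0^1 u(x)^2 dx = ∫_0^1 (9*x^4 - 6*x^3 + 7*x^2 - 2*x + 1) dx. Term by term:
    ∫_0^1 9*x^4 dx = 9/5;  ∫_0^1 -6*x^3 dx = -3/2;  ∫_0^1 7*x^2 dx = 7/3;
    ∫_0^1 -2*x dx = -1;  ∫_0^1 1 dx = 1.
  Sum: 9/5 − 3/2 + 7/3 − 1 + 1 = 79/30.
  ∫_0^1 u'(x)^2 dx = ∫_0^1 (36*x^2 - 12*x + 1) dx. Term by term:
    ∫_0^1 36*x^2 dx = 12;  ∫_0^1 -12*x dx = -6;  ∫_0^1 1 dx = 1.
  Sum: 12 − 6 + 1 = 7.
Adding: ||u||_{H^1}^2 = 79/30 + 7 = 289/30.


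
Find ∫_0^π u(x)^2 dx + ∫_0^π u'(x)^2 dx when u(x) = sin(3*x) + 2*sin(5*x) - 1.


||u||_{H^1(0,π)}^2 = -44/15 + 58*π

u'(x) = 3*cos(3*x) + 10*cos(5*x).
Expand u² and (u')² and integrate term by term on (0, π), using: for integers n ≥ 1, ∫_0^π sin²(nx) dx = ∫_0^π cos²(nx) dx = π/2; for n ≠ n', ∫_0^π sin(nx)sin(n'x) dx = ∫_0^π cos(nx)cos(n'x) dx = 0; and by product-to-sum, ∫_0^π sin(nx)cos(n'x) dx = ½∫_0^π [sin((n+n')x) + sin((n−n')x)] dx, which is 0 when n+n' is even and 2n/(n²−n'²) when n+n' is odd (it need not vanish on (0, π)). For the constant mode: ∫_0^π 1 dx = π, ∫_0^π cos(nx) dx = 0, ∫_0^π sin(nx) dx = (1−(−1)^n)/n.
  u² squared terms: (-1)²·∫1 dx = 1·π = π;  (2)²·∫sin(5x)² dx = 4·π/2 = 2*π;  (1)²·∫sin(3x)² dx = 1·π/2 = π/2.
  u² cross terms: 2·(-1)·(2)·∫1·sin(5x) dx = -4·(2/5) = -8/5;  2·(-1)·(1)·∫1·sin(3x) dx = -2·(2/3) = -4/3;  2·(2)·(1)·∫sin(5x)·sin(3x) dx = 4·(0) = 0.
  So ∫_0^π u² dx = π + 2*π + π/2 − 8/5 − 4/3 + 0 = -44/15 + 7*π/2.
  (u')² squared terms: (3)²·∫cos(3x)² dx = 9·π/2 = 9*π/2;  (10)²·∫cos(5x)² dx = 100·π/2 = 50*π.
  (u')² cross terms: 2·(3)·(10)·∫cos(3x)·cos(5x) dx = 60·(0) = 0.
  So ∫_0^π (u')² dx = 9*π/2 + 50*π + 0 = 109*π/2.
||u||_{H^1}^2 = (-44/15 + 7*π/2) + (109*π/2) = -44/15 + 58*π.


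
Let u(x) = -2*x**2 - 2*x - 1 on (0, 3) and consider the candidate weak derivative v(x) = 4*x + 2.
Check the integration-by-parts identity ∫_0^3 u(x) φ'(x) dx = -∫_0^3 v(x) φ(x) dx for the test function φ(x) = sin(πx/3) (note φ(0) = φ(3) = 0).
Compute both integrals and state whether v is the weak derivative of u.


LHS = 48/π, RHS = -48/π. No, v is not the weak derivative of u.

u(x) = -2*x**2 - 2*x - 1, classical derivative u'(x) = -4*x - 2.
φ(x) = sin(πx/3), so φ'(x) = π*cos(π*x/3)/3.
Note φ(0) = φ(3) = 0, so the boundary term u·φ vanishes.
LHS = ∫_0^3 u(x) φ'(x) dx = ∫_0^3 (-2*π*x^2*cos(π*x/3)/3 - 2*π*x*cos(π*x/3)/3 - π*cos(π*x/3)/3) dx. Term by term:
  ∫_0^3 -π*cos(π*x/3)/3 dx = 0;  ∫_0^3 -2*π*x*cos(π*x/3)/3 dx = 12/π;  ∫_0^3 -2*π*x^2*cos(π*x/3)/3 dx = 36/π.
Sum: 0 + 12/π + 36/π = 48/π.
So LHS = 48/π.
∫_0^3 v(x) φ(x) dx = ∫_0^3 (4*x*sin(π*x/3) + 2*sin(π*x/3)) dx. Term by term:
  ∫_0^3 2*sin(π*x/3) dx = 12/π;  ∫_0^3 4*x*sin(π*x/3) dx = 36/π.
Sum: 12/π + 36/π = 48/π.
So RHS = -∫_0^3 v(x) φ(x) dx = -48/π.
LHS − RHS = 96/π ≠ 0, so the identity fails.
(For a valid weak derivative the identity must hold for EVERY test function, in particular this one. The failure shows v is NOT the weak derivative of u.)
Correct weak derivative would be u'(x) = -4*x - 2.


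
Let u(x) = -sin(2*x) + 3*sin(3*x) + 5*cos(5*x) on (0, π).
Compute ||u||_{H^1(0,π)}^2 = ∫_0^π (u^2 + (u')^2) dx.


||u||_{H^1(0,π)}^2 = 1040/21 + 745*π/2

u'(x) = -25*sin(5*x) - 2*cos(2*x) + 9*cos(3*x).
Expand u² and (u')² and integrate term by term on (0, π), using: for integers n ≥ 1, ∫_0^π sin²(nx) dx = ∫_0^π cos²(nx) dx = π/2; for n ≠ n', ∫_0^π sin(nx)sin(n'x) dx = ∫_0^π cos(nx)cos(n'x) dx = 0; and by product-to-sum, ∫_0^π sin(nx)cos(n'x) dx = ½∫_0^π [sin((n+n')x) + sin((n−n')x)] dx, which is 0 when n+n' is even and 2n/(n²−n'²) when n+n' is odd (it need not vanish on (0, π)).
  u² squared terms: (-1)²·∫sin(2x)² dx = 1·π/2 = π/2;  (3)²·∫sin(3x)² dx = 9·π/2 = 9*π/2;  (5)²·∫cos(5x)² dx = 25·π/2 = 25*π/2.
  u² cross terms: 2·(-1)·(3)·∫sin(2x)·sin(3x) dx = -6·(0) = 0;  2·(-1)·(5)·∫sin(2x)·cos(5x) dx = -10·(-4/21) = 40/21;  2·(3)·(5)·∫sin(3x)·cos(5x) dx = 30·(0) = 0.
  So ∫_0^π u² dx = π/2 + 9*π/2 + 25*π/2 + 0 + 40/21 + 0 = 40/21 + 35*π/2.
  (u')² squared terms: (-25)²·∫sin(5x)² dx = 625·π/2 = 625*π/2;  (-2)²·∫cos(2x)² dx = 4·π/2 = 2*π;  (9)²·∫cos(3x)² dx = 81·π/2 = 81*π/2.
  (u')² cross terms: 2·(-25)·(-2)·∫sin(5x)·cos(2x) dx = 100·(10/21) = 1000/21;  2·(-25)·(9)·∫sin(5x)·cos(3x) dx = -450·(0) = 0;  2·(-2)·(9)·∫cos(2x)·cos(3x) dx = -36·(0) = 0.
  So ∫_0^π (u')² dx = 625*π/2 + 2*π + 81*π/2 + 1000/21 + 0 + 0 = 1000/21 + 355*π.
||u||_{H^1}^2 = (40/21 + 35*π/2) + (1000/21 + 355*π) = 1040/21 + 745*π/2.


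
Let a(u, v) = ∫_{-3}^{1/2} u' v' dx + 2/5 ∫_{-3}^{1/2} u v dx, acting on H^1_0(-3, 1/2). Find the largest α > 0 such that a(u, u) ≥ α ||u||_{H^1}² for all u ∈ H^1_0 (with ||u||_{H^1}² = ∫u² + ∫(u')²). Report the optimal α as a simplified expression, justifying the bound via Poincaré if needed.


α = 2*(49 + 10*π^2)/(5*(4*π^2 + 49))

Coercivity of a(·,·) on H^1_0(-3, 1/2) means a(u, u) ≥ α ||u||_{H^1}² for every u ∈ H^1_0.
The interval has length L = 7/2, and Poincaré/coercivity depend only on L. Here a(u, u) = ∫(u')² + (2/5)·∫u².
Here 0 < c = 2/5 < 1. The condition a(u,u) ≥ α||u||_{H^1}² reads (1−α)∫(u')² ≥ (α−c)∫u². Any admissible α is ≤ 1 (rapidly oscillating u have ∫u²/∫(u')² → 0), and α = 1 would force 0 ≥ (1−c)∫u², impossible since c < 1; so 1−α > 0. By the sharp Poincaré inequality on H^1_0 of an interval of length L, ∫(u')² ≥ (π/L)²∫u² with equality for the first sine mode sin(π(x−x₀)/L) (x₀ the left endpoint), so the inequality holds for all u iff (1−α)(π/L)² ≥ α − c, i.e. α ≤ ((π/L)² + c)/((π/L)² + 1) = (1 + c(L/π)²)/(1 + (L/π)²). With (π/L)² = 4*π^2/49 and c = 2/5, the largest admissible constant is α = ((π/L)² + c)/((π/L)² + 1).
Simplifying, α = 2*(49 + 10*π^2)/(5*(4*π^2 + 49)).


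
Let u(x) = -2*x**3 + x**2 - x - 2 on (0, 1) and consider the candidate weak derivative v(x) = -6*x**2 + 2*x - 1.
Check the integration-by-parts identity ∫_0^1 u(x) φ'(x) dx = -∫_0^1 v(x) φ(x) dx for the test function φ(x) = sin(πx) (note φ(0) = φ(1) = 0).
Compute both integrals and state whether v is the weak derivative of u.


LHS = -24/π^3 + 6/π, RHS = -24/π^3 + 6/π. Yes, v = u' weakly.

u(x) = -2*x**3 + x**2 - x - 2, classical derivative u'(x) = -6*x**2 + 2*x - 1.
φ(x) = sin(πx), so φ'(x) = π*cos(π*x).
Note φ(0) = φ(1) = 0, so the boundary term u·φ vanishes.
LHS = ∫_0^1 u(x) φ'(x) dx = ∫_0^1 (-2*π*x^3*cos(π*x) + π*x^2*cos(π*x) - π*x*cos(π*x) - 2*π*cos(π*x)) dx. Term by term:
  ∫_0^1 -2*π*cos(π*x) dx = 0;  ∫_0^1 π*x^2*cos(π*x) dx = -2/π;  ∫_0^1 -π*x*cos(π*x) dx = 2/π;
  ∫_0^1 -2*π*x^3*cos(π*x) dx = -24/π^3 + 6/π.
Sum: 0 − 2/π + 2/π + -24/π^3 + 6/π = -24/π^3 + 6/π.
So LHS = -24/π^3 + 6/π.
∫_0^1 v(x) φ(x) dx = ∫_0^1 (-6*x^2*sin(π*x) + 2*x*sin(π*x) - sin(π*x)) dx. Term by term:
  ∫_0^1 -sin(π*x) dx = -2/π;  ∫_0^1 -6*x^2*sin(π*x) dx = -6/π + 24/π^3;  ∫_0^1 2*x*sin(π*x) dx = 2/π.
Sum: -2/π + -6/π + 24/π^3 + 2/π = -6/π + 24/π^3.
So RHS = -∫_0^1 v(x) φ(x) dx = -24/π^3 + 6/π.
LHS = RHS, so the identity holds for this test φ.
Moreover u is smooth here and v(x) = u'(x) = -6*x**2 + 2*x - 1 pointwise, so the identity holds for every test function. Hence v is the weak derivative of u.


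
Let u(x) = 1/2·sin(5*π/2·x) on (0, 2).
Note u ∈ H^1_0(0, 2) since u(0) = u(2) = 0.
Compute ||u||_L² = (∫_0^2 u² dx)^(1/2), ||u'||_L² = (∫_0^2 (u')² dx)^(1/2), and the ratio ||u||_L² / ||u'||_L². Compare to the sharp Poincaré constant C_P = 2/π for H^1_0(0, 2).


||u||_L² / ||u'||_L² = 2/(5*π) < C_P = 2/π.

u(x) = 1/2·sin(5*π/2·x), so u'(x) = 5*π*cos(5*π*x/2)/4.
Writing u(x) = A·sin(kπx/L) with A = 1/2 and k = 5, use ∫_0^L sin²(kπx/L) dx = L/2 and ∫_0^L cos²(kπx/L) dx = L/2.
u² = 1/4·sin²(5*π/2·x) and (u')² = 25*π^2/16·cos²(5*π/2·x), and each of sin², cos² integrates to L/2 = 1 over (0, 2).
∫_0^2 u² dx = 1/4, so ||u||_L² = 1/2.
∫_0^2 (u')² dx = 25*π^2/16, so ||u'||_L² = 5*π/4.
Ratio ||u||_L² / ||u'||_L² = 2/(5*π).
Sharp Poincaré constant on H^1_0(0, 2) is C_P = L/π = 2/π, achieved by sin(π/2·x).
This is the k = 5 harmonic; the ratio L/(kπ) is strictly less than C_P = L/π, consistent with the sharp inequality ||u||_L² ≤ C_P ||u'||_L².


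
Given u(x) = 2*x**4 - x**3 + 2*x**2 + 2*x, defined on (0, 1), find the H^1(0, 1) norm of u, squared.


||u||_{H^1}^2 = 22873/630

The H^1 norm (squared) on an interval (0, L) is
  ||u||_{H^1}^2 = ∫_0^L u(x)^2 dx + ∫_0^L u'(x)^2 dx.
Compute u'(x) = 8*x**3 - 3*x**2 + 4*x + 2.
Then u(x)^2 = 4*x**8 - 4*x**7 + 9*x**6 + 4*x**5 + 8*x**3 + 4*x**2 and u'(x)^2 = 64*x**6 - 48*x**5 + 73*x**4 + 8*x**3 + 4*x**2 + 16*x + 4.
Integrate each monomial from 0 to 1 using ∫_0^1 c·x^n dx = c·1^(n+1)/(n+1):
  ∫_0^1 u(x)^2 dx = ∫_0^1 (4*x^8 - 4*x^7 + 9*x^6 + 4*x^5 + 8*x^3 + 4*x^2) dx. Term by term:
    ∫_0^1 4*x^8 dx = 4/9;  ∫_0^1 -4*x^7 dx = -1/2;  ∫_0^1 9*x^6 dx = 9/7;
    ∫_0^1 4*x^5 dx = 2/3;  ∫_0^1 8*x^3 dx = 2;  ∫_0^1 4*x^2 dx = 4/3.
  Sum: 4/9 − 1/2 + 9/7 + 2/3 + 2 + 4/3 = 659/126.
  ∫_0^1 u'(x)^2 dx = ∫_0^1 (64*x^6 - 48*x^5 + 73*x^4 + 8*x^3 + 4*x^2 + 16*x + 4) dx. Term by term:
    ∫_0^1 64*x^6 dx = 64/7;  ∫_0^1 -48*x^5 dx = -8;  ∫_0^1 73*x^4 dx = 73/5;
    ∫_0^1 8*x^3 dx = 2;  ∫_0^1 4*x^2 dx = 4/3;  ∫_0^1 16*x dx = 8;
    ∫_0^1 4 dx = 4.
  Sum: 64/7 − 8 + 73/5 + 2 + 4/3 + 8 + 4 = 3263/105.
Adding: ||u||_{H^1}^2 = 659/126 + 3263/105 = 22873/630.
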